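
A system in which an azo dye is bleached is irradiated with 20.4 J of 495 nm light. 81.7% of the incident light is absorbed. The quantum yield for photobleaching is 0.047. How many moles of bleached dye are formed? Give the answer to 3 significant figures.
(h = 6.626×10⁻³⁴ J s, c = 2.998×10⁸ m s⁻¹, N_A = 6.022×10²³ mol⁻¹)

3.24×10⁻⁶ mol

Photon energy at 495 nm: hc/λ = (6.626×10⁻³⁴)(2.998×10⁸)/(495×10⁻⁹) = 4.013×10⁻¹⁹ J.
Photons incident: 20.4 / 4.013×10⁻¹⁹ = 5.083×10¹⁹, i.e. 5.083×10¹⁹/6.022×10²³ = 8.441×10⁻⁵ mol.
Photons absorbed: 0.817 × 8.441×10⁻⁵ = 6.896×10⁻⁵ mol.
Product: Φ × n_abs = 0.047 × 6.896×10⁻⁵ = 3.241×10⁻⁶ mol.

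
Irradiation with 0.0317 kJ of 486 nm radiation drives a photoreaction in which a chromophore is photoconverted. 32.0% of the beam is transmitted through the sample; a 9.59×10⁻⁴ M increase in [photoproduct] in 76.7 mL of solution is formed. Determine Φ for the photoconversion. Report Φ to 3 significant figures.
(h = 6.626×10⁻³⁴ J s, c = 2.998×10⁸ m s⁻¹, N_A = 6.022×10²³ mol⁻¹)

Φ = 0.840

Product: (9.59×10⁻⁴ M)(0.0767 L) = 7.356×10⁻⁵ mol.
Photon energy at 486 nm: hc/λ = (6.626×10⁻³⁴)(2.998×10⁸)/(486×10⁻⁹) = 4.087×10⁻¹⁹ J.
Incident energy: 0.0317 kJ = 31.7 J.
Photons incident: 31.7 / 4.087×10⁻¹⁹ = 7.756×10¹⁹, i.e. 7.756×10¹⁹/6.022×10²³ = 1.288×10⁻⁴ mol.
Fraction absorbed: 1 − 32.0/100 = 0.6800.
Photons absorbed: 0.6800 × 1.288×10⁻⁴ = 8.758×10⁻⁵ mol.
Φ = 7.356×10⁻⁵ mol / 8.758×10⁻⁵ mol photons = 0.840.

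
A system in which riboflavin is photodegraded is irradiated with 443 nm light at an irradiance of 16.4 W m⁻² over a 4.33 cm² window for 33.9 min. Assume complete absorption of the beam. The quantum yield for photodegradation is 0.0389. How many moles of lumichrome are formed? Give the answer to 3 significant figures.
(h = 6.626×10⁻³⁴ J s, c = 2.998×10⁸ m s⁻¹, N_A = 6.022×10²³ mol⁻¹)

2.08×10⁻⁶ mol

Photon energy at 443 nm: hc/λ = (6.626×10⁻³⁴)(2.998×10⁸)/(443×10⁻⁹) = 4.484×10⁻¹⁹ J.
Energy delivered: (16.4 W m⁻²)(4.33×10⁻⁴ m²)(2034 s) = 14.44 J.
Photons incident: 14.44 / 4.484×10⁻¹⁹ = 3.220×10¹⁹, i.e. 3.220×10¹⁹/6.022×10²³ = 5.347×10⁻⁵ mol.
Product: Φ × n_abs = 0.0389 × 5.347×10⁻⁵ = 2.080×10⁻⁶ mol.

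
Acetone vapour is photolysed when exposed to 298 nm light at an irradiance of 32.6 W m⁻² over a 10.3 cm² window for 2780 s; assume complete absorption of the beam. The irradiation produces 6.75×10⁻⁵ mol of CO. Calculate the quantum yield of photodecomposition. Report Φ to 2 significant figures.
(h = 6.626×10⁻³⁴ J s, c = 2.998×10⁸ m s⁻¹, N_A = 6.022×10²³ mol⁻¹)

Photon energy at 298 nm: hc/λ = (6.626×10⁻³⁴)(2.998×10⁸)/(298×10⁻⁹) = 6.666×10⁻¹⁹ J.
Energy delivered: (32.6 W m⁻²)(10.3×10⁻⁴ m²)(2780 s) = 93.35 J.
Photons incident: 93.35 / 6.666×10⁻¹⁹ = 1.400×10²⁰, i.e. 1.400×10²⁰/6.022×10²³ = 2.325×10⁻⁴ mol.
Φ = 6.75×10⁻⁵ mol / 2.325×10⁻⁴ mol photons = 0.29.

Φ = 0.29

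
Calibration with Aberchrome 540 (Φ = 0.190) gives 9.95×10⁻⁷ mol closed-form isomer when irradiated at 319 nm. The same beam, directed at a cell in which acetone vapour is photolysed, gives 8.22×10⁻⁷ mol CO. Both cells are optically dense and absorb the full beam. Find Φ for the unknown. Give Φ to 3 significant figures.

Photons absorbed by the actinometer: 9.95×10⁻⁷ / 0.190 = 5.237×10⁻⁶ mol.
Φ(unknown) = 8.22×10⁻⁷ / 5.237×10⁻⁶ = 0.157.

Φ = 0.157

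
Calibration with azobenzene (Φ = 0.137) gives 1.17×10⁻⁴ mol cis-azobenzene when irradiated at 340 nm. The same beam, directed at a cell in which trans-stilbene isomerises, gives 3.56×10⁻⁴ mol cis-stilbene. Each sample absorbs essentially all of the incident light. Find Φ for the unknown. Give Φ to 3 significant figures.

Photons absorbed by the actinometer: 1.17×10⁻⁴ / 0.137 = 8.540×10⁻⁴ mol.
Φ(unknown) = 3.56×10⁻⁴ / 8.540×10⁻⁴ = 0.417.

Φ = 0.417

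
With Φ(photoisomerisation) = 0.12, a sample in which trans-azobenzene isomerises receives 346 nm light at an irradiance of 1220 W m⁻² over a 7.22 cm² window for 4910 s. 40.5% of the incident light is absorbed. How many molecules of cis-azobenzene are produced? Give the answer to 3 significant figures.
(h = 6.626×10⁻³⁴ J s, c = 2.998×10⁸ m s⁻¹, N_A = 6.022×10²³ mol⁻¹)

Photon energy at 346 nm: hc/λ = (6.626×10⁻³⁴)(2.998×10⁸)/(346×10⁻⁹) = 5.741×10⁻¹⁹ J.
Energy delivered: (1220 W m⁻²)(7.22×10⁻⁴ m²)(4910 s) = 4325 J.
Photons incident: 4325 / 5.741×10⁻¹⁹ = 7.534×10²¹, i.e. 7.534×10²¹/6.022×10²³ = 0.01251 mol.
Photons absorbed: 0.405 × 0.01251 = 0.005067 mol.
Product: Φ × n_abs = 0.12 × 0.005067 = 6.080×10⁻⁴ mol.
As a count: 6.080×10⁻⁴ × 6.022×10²³ = 3.66×10²⁰.

3.66×10²⁰ molecules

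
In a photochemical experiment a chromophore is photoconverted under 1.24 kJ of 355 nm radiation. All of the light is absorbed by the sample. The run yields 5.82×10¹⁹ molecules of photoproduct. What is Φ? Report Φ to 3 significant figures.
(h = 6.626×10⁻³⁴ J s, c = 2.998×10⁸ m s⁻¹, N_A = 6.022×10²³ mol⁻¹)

Product: 5.82×10¹⁹ / 6.022×10²³ = 9.665×10⁻⁵ mol.
Photon energy at 355 nm: hc/λ = (6.626×10⁻³⁴)(2.998×10⁸)/(355×10⁻⁹) = 5.596×10⁻¹⁹ J.
Incident energy: 1.24 kJ = 1240 J.
Photons incident: 1240 / 5.596×10⁻¹⁹ = 2.216×10²¹, i.e. 2.216×10²¹/6.022×10²³ = 0.003680 mol.
Φ = 9.665×10⁻⁵ mol / 0.003680 mol photons = 0.0263.

Φ = 0.0263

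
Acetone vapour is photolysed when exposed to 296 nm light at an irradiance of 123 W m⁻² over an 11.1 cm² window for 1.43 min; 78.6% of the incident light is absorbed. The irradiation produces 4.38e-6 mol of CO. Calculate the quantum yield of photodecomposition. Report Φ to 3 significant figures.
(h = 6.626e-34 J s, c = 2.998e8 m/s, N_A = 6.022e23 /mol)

Φ = 0.192

Photon energy at 296 nm: hc/λ = (6.626e-34)(2.998e8)/(296e-9) = 6.711e-19 J.
Energy delivered: (123 W m⁻²)(11.1e-4 m²)(85.8 s) = 11.71 J.
Photons incident: 11.71 / 6.711e-19 = 1.745e19, i.e. 1.745e19/6.022e23 = 2.898e-5 mol.
Photons absorbed: 0.786 × 2.898e-5 = 2.278e-5 mol.
Φ = 4.38e-6 mol / 2.278e-5 mol photons = 0.192.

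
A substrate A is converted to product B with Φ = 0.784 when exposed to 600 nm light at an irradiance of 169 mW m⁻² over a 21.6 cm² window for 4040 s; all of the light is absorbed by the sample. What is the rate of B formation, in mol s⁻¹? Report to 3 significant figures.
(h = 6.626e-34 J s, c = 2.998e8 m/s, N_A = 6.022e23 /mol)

Photon energy at 600 nm: hc/λ = (6.626e-34)(2.998e8)/(600e-9) = 3.311e-19 J.
Energy delivered: (169 mW m⁻²)(21.6e-4 m²)(4040 s) = 1.475 J.
Photons incident: 1.475 / 3.311e-19 = 4.455e18, i.e. 4.455e18/6.022e23 = 7.398e-6 mol.
Product formed: 0.784 × 7.398e-6 = 5.800e-6 mol.
Rate: 5.800e-6 / 4040 s = 1.44e-9 mol s⁻¹.

1.44e-9 mol s⁻¹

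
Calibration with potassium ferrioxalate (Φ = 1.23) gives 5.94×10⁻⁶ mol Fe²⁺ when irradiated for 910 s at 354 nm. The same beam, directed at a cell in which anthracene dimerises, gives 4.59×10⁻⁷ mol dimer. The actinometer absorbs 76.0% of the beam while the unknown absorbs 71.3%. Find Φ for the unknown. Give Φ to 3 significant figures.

Photons absorbed by the actinometer: 5.94×10⁻⁶ / 1.23 = 4.829×10⁻⁶ mol.
Incident flux: 4.829×10⁻⁶ / 0.760 = 6.354×10⁻⁶ einstein.
Absorbed by unknown: 0.713 × 6.354×10⁻⁶ = 4.530×10⁻⁶ mol.
Φ(unknown) = 4.59×10⁻⁷ / 4.530×10⁻⁶ = 0.101.

Φ = 0.101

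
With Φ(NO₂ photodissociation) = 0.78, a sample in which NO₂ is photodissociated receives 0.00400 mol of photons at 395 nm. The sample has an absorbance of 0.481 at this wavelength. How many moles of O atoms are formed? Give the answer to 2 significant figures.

0.0021 mol

Fraction absorbed: 1 − 10^(−0.481) = 0.6696.
Photons absorbed: 0.6696 × 0.00400 = 0.002678 mol.
Product: Φ × n_abs = 0.78 × 0.002678 = 0.002089 mol.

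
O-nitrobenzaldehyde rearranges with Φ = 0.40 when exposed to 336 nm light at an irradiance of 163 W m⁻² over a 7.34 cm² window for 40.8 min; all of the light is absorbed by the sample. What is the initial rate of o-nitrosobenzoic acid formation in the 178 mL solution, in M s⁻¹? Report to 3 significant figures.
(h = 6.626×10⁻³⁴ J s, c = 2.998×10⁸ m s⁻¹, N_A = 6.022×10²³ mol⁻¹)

Photon energy at 336 nm: hc/λ = (6.626×10⁻³⁴)(2.998×10⁸)/(336×10⁻⁹) = 5.912×10⁻¹⁹ J.
Energy delivered: (163 W m⁻²)(7.34×10⁻⁴ m²)(2448 s) = 292.9 J.
Photons incident: 292.9 / 5.912×10⁻¹⁹ = 4.954×10²⁰, i.e. 4.954×10²⁰/6.022×10²³ = 8.227×10⁻⁴ mol.
Product formed: 0.40 × 8.227×10⁻⁴ = 3.291×10⁻⁴ mol.
Rate: 3.291×10⁻⁴ mol / (2448 s × 0.178 L) = 7.55×10⁻⁷ M s⁻¹.

7.55×10⁻⁷ M s⁻¹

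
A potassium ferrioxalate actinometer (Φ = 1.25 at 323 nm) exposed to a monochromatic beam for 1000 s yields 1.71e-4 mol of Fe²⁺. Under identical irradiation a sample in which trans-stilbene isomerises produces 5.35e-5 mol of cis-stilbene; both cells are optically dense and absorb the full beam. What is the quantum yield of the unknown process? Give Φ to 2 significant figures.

Photons absorbed by the actinometer: 1.71e-4 / 1.25 = 1.368e-4 mol.
Φ(unknown) = 5.35e-5 / 1.368e-4 = 0.39.

Φ = 0.39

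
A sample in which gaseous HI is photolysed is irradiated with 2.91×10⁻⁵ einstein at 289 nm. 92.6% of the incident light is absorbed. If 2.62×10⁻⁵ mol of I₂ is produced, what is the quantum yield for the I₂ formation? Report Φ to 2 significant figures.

Φ = 0.97

Photons absorbed: 0.926 × 2.91×10⁻⁵ = 2.695×10⁻⁵ mol.
Φ = 2.62×10⁻⁵ mol / 2.695×10⁻⁵ mol photons = 0.97.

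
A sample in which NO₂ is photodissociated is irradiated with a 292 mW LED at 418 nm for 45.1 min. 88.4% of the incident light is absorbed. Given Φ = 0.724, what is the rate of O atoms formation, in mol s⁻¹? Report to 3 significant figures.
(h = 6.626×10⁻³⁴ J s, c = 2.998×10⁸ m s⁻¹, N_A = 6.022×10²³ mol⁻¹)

Photon energy at 418 nm: hc/λ = (6.626×10⁻³⁴)(2.998×10⁸)/(418×10⁻⁹) = 4.752×10⁻¹⁹ J.
Energy delivered: (292 mW)(2706 s) = 790.2 J.
Photons incident: 790.2 / 4.752×10⁻¹⁹ = 1.663×10²¹, i.e. 1.663×10²¹/6.022×10²³ = 0.002762 mol.
Photons absorbed: 0.884 × 0.002762 = 0.002442 mol.
Product formed: 0.724 × 0.002442 = 0.001768 mol.
Rate: 0.001768 / 2706 s = 6.53×10⁻⁷ mol s⁻¹.

6.53×10⁻⁷ mol s⁻¹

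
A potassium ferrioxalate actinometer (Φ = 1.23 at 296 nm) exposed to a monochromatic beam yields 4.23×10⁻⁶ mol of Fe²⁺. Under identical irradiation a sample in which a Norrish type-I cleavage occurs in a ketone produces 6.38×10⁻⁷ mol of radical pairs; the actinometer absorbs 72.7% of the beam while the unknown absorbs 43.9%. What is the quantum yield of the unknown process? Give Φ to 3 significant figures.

Φ = 0.307

Photons absorbed by the actinometer: 4.23×10⁻⁶ / 1.23 = 3.439×10⁻⁶ mol.
Incident flux: 3.439×10⁻⁶ / 0.727 = 4.730×10⁻⁶ einstein.
Absorbed by unknown: 0.439 × 4.730×10⁻⁶ = 2.076×10⁻⁶ mol.
Φ(unknown) = 6.38×10⁻⁷ / 2.076×10⁻⁶ = 0.307.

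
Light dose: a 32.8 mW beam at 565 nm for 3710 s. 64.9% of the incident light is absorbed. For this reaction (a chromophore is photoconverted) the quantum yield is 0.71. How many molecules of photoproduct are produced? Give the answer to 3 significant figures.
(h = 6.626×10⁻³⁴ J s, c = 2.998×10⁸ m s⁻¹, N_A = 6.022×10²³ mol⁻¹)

1.59×10²⁰ molecules

Photon energy at 565 nm: hc/λ = (6.626×10⁻³⁴)(2.998×10⁸)/(565×10⁻⁹) = 3.516×10⁻¹⁹ J.
Energy delivered: (32.8 mW)(3710 s) = 121.7 J.
Photons incident: 121.7 / 3.516×10⁻¹⁹ = 3.461×10²⁰, i.e. 3.461×10²⁰/6.022×10²³ = 5.747×10⁻⁴ mol.
Photons absorbed: 0.649 × 5.747×10⁻⁴ = 3.730×10⁻⁴ mol.
Product: Φ × n_abs = 0.71 × 3.730×10⁻⁴ = 2.648×10⁻⁴ mol.
As a count: 2.648×10⁻⁴ × 6.022×10²³ = 1.59×10²⁰.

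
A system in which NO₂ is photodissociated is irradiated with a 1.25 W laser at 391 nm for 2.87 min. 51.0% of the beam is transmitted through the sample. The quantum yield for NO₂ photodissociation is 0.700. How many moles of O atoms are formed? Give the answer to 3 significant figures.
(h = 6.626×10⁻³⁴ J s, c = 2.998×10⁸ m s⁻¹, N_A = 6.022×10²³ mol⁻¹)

Photon energy at 391 nm: hc/λ = (6.626×10⁻³⁴)(2.998×10⁸)/(391×10⁻⁹) = 5.080×10⁻¹⁹ J.
Energy delivered: (1.25 W)(172.2 s) = 215.3 J.
Photons incident: 215.3 / 5.080×10⁻¹⁹ = 4.238×10²⁰, i.e. 4.238×10²⁰/6.022×10²³ = 7.038×10⁻⁴ mol.
Fraction absorbed: 1 − 51.0/100 = 0.4900.
Photons absorbed: 0.4900 × 7.038×10⁻⁴ = 3.449×10⁻⁴ mol.
Product: Φ × n_abs = 0.700 × 3.449×10⁻⁴ = 2.414×10⁻⁴ mol.

2.41×10⁻⁴ mol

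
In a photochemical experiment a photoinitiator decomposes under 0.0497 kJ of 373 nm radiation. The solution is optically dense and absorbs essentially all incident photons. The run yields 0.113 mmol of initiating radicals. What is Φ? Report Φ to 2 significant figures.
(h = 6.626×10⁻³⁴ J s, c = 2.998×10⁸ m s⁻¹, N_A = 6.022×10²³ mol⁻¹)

Product: 0.113 mmol = 1.13×10⁻⁴ mol.
Photon energy at 373 nm: hc/λ = (6.626×10⁻³⁴)(2.998×10⁸)/(373×10⁻⁹) = 5.326×10⁻¹⁹ J.
Incident energy: 0.0497 kJ = 49.7 J.
Photons incident: 49.7 / 5.326×10⁻¹⁹ = 9.332×10¹⁹, i.e. 9.332×10¹⁹/6.022×10²³ = 1.550×10⁻⁴ mol.
Φ = 1.13×10⁻⁴ mol / 1.550×10⁻⁴ mol photons = 0.73.

Φ = 0.73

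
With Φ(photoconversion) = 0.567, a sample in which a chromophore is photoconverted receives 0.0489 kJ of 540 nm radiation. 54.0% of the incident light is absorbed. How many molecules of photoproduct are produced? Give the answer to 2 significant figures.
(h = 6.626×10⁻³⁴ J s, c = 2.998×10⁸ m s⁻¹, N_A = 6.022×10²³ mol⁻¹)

Photon energy at 540 nm: hc/λ = (6.626×10⁻³⁴)(2.998×10⁸)/(540×10⁻⁹) = 3.679×10⁻¹⁹ J.
Incident energy: 0.0489 kJ = 48.9 J.
Photons incident: 48.9 / 3.679×10⁻¹⁹ = 1.329×10²⁰, i.e. 1.329×10²⁰/6.022×10²³ = 2.207×10⁻⁴ mol.
Photons absorbed: 0.540 × 2.207×10⁻⁴ = 1.192×10⁻⁴ mol.
Product: Φ × n_abs = 0.567 × 1.192×10⁻⁴ = 6.759×10⁻⁵ mol.
As a count: 6.759×10⁻⁵ × 6.022×10²³ = 4.1×10¹⁹.

4.1×10¹⁹ molecules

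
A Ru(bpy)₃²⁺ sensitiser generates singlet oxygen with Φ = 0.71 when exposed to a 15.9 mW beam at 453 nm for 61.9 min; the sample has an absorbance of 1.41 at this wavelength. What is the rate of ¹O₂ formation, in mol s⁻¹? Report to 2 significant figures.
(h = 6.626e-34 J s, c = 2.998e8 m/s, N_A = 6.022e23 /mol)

Photon energy at 453 nm: hc/λ = (6.626e-34)(2.998e8)/(453e-9) = 4.385e-19 J.
Energy delivered: (15.9 mW)(3714 s) = 59.05 J.
Photons incident: 59.05 / 4.385e-19 = 1.347e20, i.e. 1.347e20/6.022e23 = 2.237e-4 mol.
Fraction absorbed: 1 − 10^(−1.41) = 0.9611.
Photons absorbed: 0.9611 × 2.237e-4 = 2.150e-4 mol.
Product formed: 0.71 × 2.150e-4 = 1.527e-4 mol.
Rate: 1.527e-4 / 3714 s = 4.1e-8 mol s⁻¹.

4.1e-8 mol s⁻¹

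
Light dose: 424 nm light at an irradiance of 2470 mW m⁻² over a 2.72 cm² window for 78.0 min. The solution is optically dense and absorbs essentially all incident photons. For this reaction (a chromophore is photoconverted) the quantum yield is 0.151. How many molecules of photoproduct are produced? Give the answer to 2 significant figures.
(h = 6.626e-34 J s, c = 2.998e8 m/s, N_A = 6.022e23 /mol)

Photon energy at 424 nm: hc/λ = (6.626e-34)(2.998e8)/(424e-9) = 4.685e-19 J.
Energy delivered: (2470 mW m⁻²)(2.72e-4 m²)(4680 s) = 3.144 J.
Photons incident: 3.144 / 4.685e-19 = 6.711e18, i.e. 6.711e18/6.022e23 = 1.114e-5 mol.
Product: Φ × n_abs = 0.151 × 1.114e-5 = 1.682e-6 mol.
As a count: 1.682e-6 × 6.022e23 = 1.0e18.

1.0e18 molecules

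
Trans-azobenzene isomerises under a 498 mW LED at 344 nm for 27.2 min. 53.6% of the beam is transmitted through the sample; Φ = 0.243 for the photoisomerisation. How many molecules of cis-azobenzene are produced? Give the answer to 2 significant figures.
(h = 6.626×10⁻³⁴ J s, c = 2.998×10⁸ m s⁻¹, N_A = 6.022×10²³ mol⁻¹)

1.6×10²⁰ molecules

Photon energy at 344 nm: hc/λ = (6.626×10⁻³⁴)(2.998×10⁸)/(344×10⁻⁹) = 5.775×10⁻¹⁹ J.
Energy delivered: (498 mW)(1632 s) = 812.7 J.
Photons incident: 812.7 / 5.775×10⁻¹⁹ = 1.407×10²¹, i.e. 1.407×10²¹/6.022×10²³ = 0.002336 mol.
Fraction absorbed: 1 − 53.6/100 = 0.4640.
Photons absorbed: 0.4640 × 0.002336 = 0.001084 mol.
Product: Φ × n_abs = 0.243 × 0.001084 = 2.634×10⁻⁴ mol.
As a count: 2.634×10⁻⁴ × 6.022×10²³ = 1.6×10²⁰.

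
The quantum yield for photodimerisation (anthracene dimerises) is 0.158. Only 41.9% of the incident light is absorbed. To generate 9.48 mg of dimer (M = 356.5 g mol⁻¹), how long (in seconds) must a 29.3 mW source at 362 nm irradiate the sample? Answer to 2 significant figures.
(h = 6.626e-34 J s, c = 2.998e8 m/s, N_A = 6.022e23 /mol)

t ≈ 4500 s

Product: 9.48 mg / 356.5 g mol⁻¹ = 2.659e-5 mol.
Photons that must be absorbed: 2.659e-5 / 0.158 = 1.683e-4 mol.
Incident photons needed: 1.683e-4 / 0.419 = 4.017e-4 mol.
Photon energy: hc/λ = 5.487e-19 J; per mole, 3.304e5 J mol⁻¹.
Energy required: 4.017e-4 × 3.304e5 = 132.7 J.
Time: 132.7 J / 0.0293 W = 4500 s.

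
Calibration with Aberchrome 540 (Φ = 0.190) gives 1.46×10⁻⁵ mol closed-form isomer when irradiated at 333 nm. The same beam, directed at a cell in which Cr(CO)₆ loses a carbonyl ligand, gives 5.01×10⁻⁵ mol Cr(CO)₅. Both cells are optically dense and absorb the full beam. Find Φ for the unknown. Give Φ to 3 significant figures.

Φ = 0.652

Photons absorbed by the actinometer: 1.46×10⁻⁵ / 0.190 = 7.684×10⁻⁵ mol.
Φ(unknown) = 5.01×10⁻⁵ / 7.684×10⁻⁵ = 0.652.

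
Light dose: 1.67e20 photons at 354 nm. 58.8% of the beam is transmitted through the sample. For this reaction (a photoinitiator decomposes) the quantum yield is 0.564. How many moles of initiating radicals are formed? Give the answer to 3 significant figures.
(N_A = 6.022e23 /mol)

Moles of photons: 1.67e20 / 6.022e23 = 2.773e-4 mol.
Fraction absorbed: 1 − 58.8/100 = 0.4120.
Photons absorbed: 0.4120 × 2.773e-4 = 1.142e-4 mol.
Product: Φ × n_abs = 0.564 × 1.142e-4 = 6.441e-5 mol.

6.44e-5 mol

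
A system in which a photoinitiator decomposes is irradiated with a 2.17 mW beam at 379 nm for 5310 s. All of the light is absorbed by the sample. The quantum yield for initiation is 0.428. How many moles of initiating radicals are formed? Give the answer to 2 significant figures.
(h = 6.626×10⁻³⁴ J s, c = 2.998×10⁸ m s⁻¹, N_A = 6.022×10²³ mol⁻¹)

1.6×10⁻⁵ mol

Photon energy at 379 nm: hc/λ = (6.626×10⁻³⁴)(2.998×10⁸)/(379×10⁻⁹) = 5.241×10⁻¹⁹ J.
Energy delivered: (2.17 mW)(5310 s) = 11.52 J.
Photons incident: 11.52 / 5.241×10⁻¹⁹ = 2.198×10¹⁹, i.e. 2.198×10¹⁹/6.022×10²³ = 3.650×10⁻⁵ mol.
Product: Φ × n_abs = 0.428 × 3.650×10⁻⁵ = 1.562×10⁻⁵ mol.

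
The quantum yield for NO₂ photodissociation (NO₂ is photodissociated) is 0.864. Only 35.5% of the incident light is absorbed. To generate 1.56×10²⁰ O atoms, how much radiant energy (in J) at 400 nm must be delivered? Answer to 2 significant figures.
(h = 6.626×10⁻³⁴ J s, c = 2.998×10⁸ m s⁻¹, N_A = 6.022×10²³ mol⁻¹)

Product: 1.56×10²⁰ / 6.022×10²³ = 2.591×10⁻⁴ mol.
Photons that must be absorbed: 2.591×10⁻⁴ / 0.864 = 2.999×10⁻⁴ mol.
Incident photons needed: 2.999×10⁻⁴ / 0.355 = 8.448×10⁻⁴ mol.
Photon energy: hc/λ = 4.966×10⁻¹⁹ J; per mole, 2.991×10⁵ J mol⁻¹.
Energy required: 8.448×10⁻⁴ × 2.991×10⁵ = 250 J.

250 J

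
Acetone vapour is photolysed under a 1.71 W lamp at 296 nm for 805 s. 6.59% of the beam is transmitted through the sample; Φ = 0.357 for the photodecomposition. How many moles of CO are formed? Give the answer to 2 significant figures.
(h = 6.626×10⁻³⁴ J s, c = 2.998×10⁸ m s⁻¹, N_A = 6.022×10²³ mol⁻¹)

0.0011 mol

Photon energy at 296 nm: hc/λ = (6.626×10⁻³⁴)(2.998×10⁸)/(296×10⁻⁹) = 6.711×10⁻¹⁹ J.
Energy delivered: (1.71 W)(805 s) = 1377 J.
Photons incident: 1377 / 6.711×10⁻¹⁹ = 2.052×10²¹, i.e. 2.052×10²¹/6.022×10²³ = 0.003408 mol.
Fraction absorbed: 1 − 6.59/100 = 0.9341.
Photons absorbed: 0.9341 × 0.003408 = 0.003183 mol.
Product: Φ × n_abs = 0.357 × 0.003183 = 0.001136 mol.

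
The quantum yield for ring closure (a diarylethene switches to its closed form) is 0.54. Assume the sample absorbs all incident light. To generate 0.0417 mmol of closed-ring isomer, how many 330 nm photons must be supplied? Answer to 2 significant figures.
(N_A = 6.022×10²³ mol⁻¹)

Product: 0.0417 mmol = 4.17×10⁻⁵ mol.
Photons that must be absorbed: 4.17×10⁻⁵ / 0.54 = 7.722×10⁻⁵ mol.
Photon count: 7.722×10⁻⁵ × 6.022×10²³ = 4.7×10¹⁹.

4.7×10¹⁹ photons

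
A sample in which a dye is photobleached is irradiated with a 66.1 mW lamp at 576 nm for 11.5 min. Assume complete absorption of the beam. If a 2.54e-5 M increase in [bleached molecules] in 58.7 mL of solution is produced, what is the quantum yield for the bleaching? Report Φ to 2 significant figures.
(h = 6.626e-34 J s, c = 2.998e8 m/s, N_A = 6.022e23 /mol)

Product: (2.54e-5 M)(0.0587 L) = 1.491e-6 mol.
Photon energy at 576 nm: hc/λ = (6.626e-34)(2.998e8)/(576e-9) = 3.449e-19 J.
Energy delivered: (66.1 mW)(690 s) = 45.61 J.
Photons incident: 45.61 / 3.449e-19 = 1.322e20, i.e. 1.322e20/6.022e23 = 2.195e-4 mol.
Φ = 1.491e-6 mol / 2.195e-4 mol photons = 0.0068.

Φ = 0.0068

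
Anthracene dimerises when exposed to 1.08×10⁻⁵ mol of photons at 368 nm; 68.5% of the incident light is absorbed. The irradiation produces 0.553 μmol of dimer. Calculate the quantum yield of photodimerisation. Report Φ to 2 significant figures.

Φ = 0.075

Product: 0.553 μmol = 5.53×10⁻⁷ mol.
Photons absorbed: 0.685 × 1.08×10⁻⁵ = 7.398×10⁻⁶ mol.
Φ = 5.53×10⁻⁷ mol / 7.398×10⁻⁶ mol photons = 0.075.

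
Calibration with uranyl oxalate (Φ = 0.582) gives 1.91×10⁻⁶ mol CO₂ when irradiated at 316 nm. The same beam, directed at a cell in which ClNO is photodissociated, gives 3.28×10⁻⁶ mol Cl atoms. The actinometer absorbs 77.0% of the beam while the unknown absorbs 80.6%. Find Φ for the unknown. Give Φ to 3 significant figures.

Photons absorbed by the actinometer: 1.91×10⁻⁶ / 0.582 = 3.282×10⁻⁶ mol.
Incident flux: 3.282×10⁻⁶ / 0.770 = 4.262×10⁻⁶ einstein.
Absorbed by unknown: 0.806 × 4.262×10⁻⁶ = 3.435×10⁻⁶ mol.
Φ(unknown) = 3.28×10⁻⁶ / 3.435×10⁻⁶ = 0.955.

Φ = 0.955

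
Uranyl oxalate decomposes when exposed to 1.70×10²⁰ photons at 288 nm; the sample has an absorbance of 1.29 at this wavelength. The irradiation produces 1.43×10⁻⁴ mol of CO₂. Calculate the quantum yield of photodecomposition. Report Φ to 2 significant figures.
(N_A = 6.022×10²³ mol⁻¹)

Φ = 0.53

Moles of photons: 1.70×10²⁰ / 6.022×10²³ = 2.823×10⁻⁴ mol.
Fraction absorbed: 1 − 10^(−1.29) = 0.9487.
Photons absorbed: 0.9487 × 2.823×10⁻⁴ = 2.678×10⁻⁴ mol.
Φ = 1.43×10⁻⁴ mol / 2.678×10⁻⁴ mol photons = 0.53.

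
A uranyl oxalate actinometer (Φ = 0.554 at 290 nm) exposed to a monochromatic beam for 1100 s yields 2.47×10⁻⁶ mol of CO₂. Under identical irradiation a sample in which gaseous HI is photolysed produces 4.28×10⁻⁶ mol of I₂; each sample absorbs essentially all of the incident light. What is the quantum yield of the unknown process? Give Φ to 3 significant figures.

Φ = 0.960

Photons absorbed by the actinometer: 2.47×10⁻⁶ / 0.554 = 4.458×10⁻⁶ mol.
Φ(unknown) = 4.28×10⁻⁶ / 4.458×10⁻⁶ = 0.960.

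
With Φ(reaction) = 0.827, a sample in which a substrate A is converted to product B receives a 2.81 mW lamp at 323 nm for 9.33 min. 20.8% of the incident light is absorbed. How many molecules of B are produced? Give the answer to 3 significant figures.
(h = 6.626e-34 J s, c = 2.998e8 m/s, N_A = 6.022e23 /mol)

Photon energy at 323 nm: hc/λ = (6.626e-34)(2.998e8)/(323e-9) = 6.150e-19 J.
Energy delivered: (2.81 mW)(559.8 s) = 1.573 J.
Photons incident: 1.573 / 6.150e-19 = 2.558e18, i.e. 2.558e18/6.022e23 = 4.248e-6 mol.
Photons absorbed: 0.208 × 4.248e-6 = 8.836e-7 mol.
Product: Φ × n_abs = 0.827 × 8.836e-7 = 7.307e-7 mol.
As a count: 7.307e-7 × 6.022e23 = 4.40e17.

4.40e17 molecules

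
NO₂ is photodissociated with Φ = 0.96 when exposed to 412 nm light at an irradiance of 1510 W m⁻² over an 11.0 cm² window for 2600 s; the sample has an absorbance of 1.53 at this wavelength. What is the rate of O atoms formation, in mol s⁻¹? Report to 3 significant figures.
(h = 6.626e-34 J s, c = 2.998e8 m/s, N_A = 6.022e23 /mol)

Photon energy at 412 nm: hc/λ = (6.626e-34)(2.998e8)/(412e-9) = 4.822e-19 J.
Energy delivered: (1510 W m⁻²)(11.0e-4 m²)(2600 s) = 4319 J.
Photons incident: 4319 / 4.822e-19 = 8.957e21, i.e. 8.957e21/6.022e23 = 0.01487 mol.
Fraction absorbed: 1 − 10^(−1.53) = 0.9705.
Photons absorbed: 0.9705 × 0.01487 = 0.01443 mol.
Product formed: 0.96 × 0.01443 = 0.01385 mol.
Rate: 0.01385 / 2600 s = 5.33e-6 mol s⁻¹.

5.33e-6 mol s⁻¹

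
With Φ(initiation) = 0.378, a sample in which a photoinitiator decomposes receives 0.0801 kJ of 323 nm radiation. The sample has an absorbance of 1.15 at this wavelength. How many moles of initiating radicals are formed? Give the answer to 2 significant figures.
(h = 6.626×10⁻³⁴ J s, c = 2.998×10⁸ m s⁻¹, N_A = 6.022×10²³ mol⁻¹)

Photon energy at 323 nm: hc/λ = (6.626×10⁻³⁴)(2.998×10⁸)/(323×10⁻⁹) = 6.150×10⁻¹⁹ J.
Incident energy: 0.0801 kJ = 80.1 J.
Photons incident: 80.1 / 6.150×10⁻¹⁹ = 1.302×10²⁰, i.e. 1.302×10²⁰/6.022×10²³ = 2.162×10⁻⁴ mol.
Fraction absorbed: 1 − 10^(−1.15) = 0.9292.
Photons absorbed: 0.9292 × 2.162×10⁻⁴ = 2.009×10⁻⁴ mol.
Product: Φ × n_abs = 0.378 × 2.009×10⁻⁴ = 7.594×10⁻⁵ mol.

7.6×10⁻⁵ mol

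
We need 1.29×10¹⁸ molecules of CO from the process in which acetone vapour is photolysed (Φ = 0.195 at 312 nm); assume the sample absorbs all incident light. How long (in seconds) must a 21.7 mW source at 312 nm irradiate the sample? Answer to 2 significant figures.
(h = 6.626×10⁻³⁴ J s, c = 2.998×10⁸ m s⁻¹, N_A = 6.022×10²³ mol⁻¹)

t ≈ 190 s

Product: 1.29×10¹⁸ / 6.022×10²³ = 2.142×10⁻⁶ mol.
Photons that must be absorbed: 2.142×10⁻⁶ / 0.195 = 1.098×10⁻⁵ mol.
Photon energy: hc/λ = 6.367×10⁻¹⁹ J; per mole, 3.834×10⁵ J mol⁻¹.
Energy required: 1.098×10⁻⁵ × 3.834×10⁵ = 4.210 J.
Time: 4.210 J / 0.0217 W = 190 s.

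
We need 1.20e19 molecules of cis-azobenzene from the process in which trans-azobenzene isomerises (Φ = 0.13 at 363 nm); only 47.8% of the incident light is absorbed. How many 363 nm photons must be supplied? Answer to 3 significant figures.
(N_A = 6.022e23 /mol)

Product: 1.20e19 / 6.022e23 = 1.993e-5 mol.
Photons that must be absorbed: 1.993e-5 / 0.13 = 1.533e-4 mol.
Incident photons needed: 1.533e-4 / 0.478 = 3.207e-4 mol.
Photon count: 3.207e-4 × 6.022e23 = 1.93e20.

1.93e20 photons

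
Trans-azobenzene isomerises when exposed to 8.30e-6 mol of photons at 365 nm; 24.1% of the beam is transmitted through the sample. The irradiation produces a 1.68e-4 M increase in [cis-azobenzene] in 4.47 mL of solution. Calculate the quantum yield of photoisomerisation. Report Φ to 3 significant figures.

Φ = 0.119

Product: (1.68e-4 M)(0.00447 L) = 7.510e-7 mol.
Fraction absorbed: 1 − 24.1/100 = 0.7590.
Photons absorbed: 0.7590 × 8.30e-6 = 6.300e-6 mol.
Φ = 7.510e-7 mol / 6.300e-6 mol photons = 0.119.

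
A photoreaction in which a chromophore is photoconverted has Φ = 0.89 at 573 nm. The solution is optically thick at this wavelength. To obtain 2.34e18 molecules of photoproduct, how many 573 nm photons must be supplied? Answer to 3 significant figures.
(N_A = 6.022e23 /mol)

2.63e18 photons

Product: 2.34e18 / 6.022e23 = 3.886e-6 mol.
Photons that must be absorbed: 3.886e-6 / 0.89 = 4.366e-6 mol.
Photon count: 4.366e-6 × 6.022e23 = 2.63e18.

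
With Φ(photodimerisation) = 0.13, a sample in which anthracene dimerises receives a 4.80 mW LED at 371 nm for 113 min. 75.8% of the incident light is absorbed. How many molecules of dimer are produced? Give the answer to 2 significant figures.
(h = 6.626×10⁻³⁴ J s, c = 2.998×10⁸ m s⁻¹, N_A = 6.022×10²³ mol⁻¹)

Photon energy at 371 nm: hc/λ = (6.626×10⁻³⁴)(2.998×10⁸)/(371×10⁻⁹) = 5.354×10⁻¹⁹ J.
Energy delivered: (4.80 mW)(6780 s) = 32.54 J.
Photons incident: 32.54 / 5.354×10⁻¹⁹ = 6.078×10¹⁹, i.e. 6.078×10¹⁹/6.022×10²³ = 1.009×10⁻⁴ mol.
Photons absorbed: 0.758 × 1.009×10⁻⁴ = 7.648×10⁻⁵ mol.
Product: Φ × n_abs = 0.13 × 7.648×10⁻⁵ = 9.942×10⁻⁶ mol.
As a count: 9.942×10⁻⁶ × 6.022×10²³ = 6.0×10¹⁸.

6.0×10¹⁸ molecules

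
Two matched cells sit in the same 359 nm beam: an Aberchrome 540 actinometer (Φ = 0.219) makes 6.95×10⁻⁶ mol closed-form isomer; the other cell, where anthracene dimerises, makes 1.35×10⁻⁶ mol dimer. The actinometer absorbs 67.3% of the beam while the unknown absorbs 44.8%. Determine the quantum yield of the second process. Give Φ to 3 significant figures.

Photons absorbed by the actinometer: 6.95×10⁻⁶ / 0.219 = 3.174×10⁻⁵ mol.
Incident flux: 3.174×10⁻⁵ / 0.673 = 4.716×10⁻⁵ einstein.
Absorbed by unknown: 0.448 × 4.716×10⁻⁵ = 2.113×10⁻⁵ mol.
Φ(unknown) = 1.35×10⁻⁶ / 2.113×10⁻⁵ = 0.0639.

Φ = 0.0639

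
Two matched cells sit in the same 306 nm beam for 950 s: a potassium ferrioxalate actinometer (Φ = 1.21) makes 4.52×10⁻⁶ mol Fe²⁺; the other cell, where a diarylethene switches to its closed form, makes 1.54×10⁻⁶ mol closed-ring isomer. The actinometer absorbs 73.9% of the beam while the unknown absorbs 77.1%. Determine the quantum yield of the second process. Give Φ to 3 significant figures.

Φ = 0.395

Photons absorbed by the actinometer: 4.52×10⁻⁶ / 1.21 = 3.736×10⁻⁶ mol.
Incident flux: 3.736×10⁻⁶ / 0.739 = 5.055×10⁻⁶ einstein.
Absorbed by unknown: 0.771 × 5.055×10⁻⁶ = 3.897×10⁻⁶ mol.
Φ(unknown) = 1.54×10⁻⁶ / 3.897×10⁻⁶ = 0.395.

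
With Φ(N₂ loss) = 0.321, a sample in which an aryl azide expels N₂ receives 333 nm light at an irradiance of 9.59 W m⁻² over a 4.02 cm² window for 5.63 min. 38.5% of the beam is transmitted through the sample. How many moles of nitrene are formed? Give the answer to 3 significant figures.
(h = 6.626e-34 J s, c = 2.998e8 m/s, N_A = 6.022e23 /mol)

7.16e-7 mol

Photon energy at 333 nm: hc/λ = (6.626e-34)(2.998e8)/(333e-9) = 5.965e-19 J.
Energy delivered: (9.59 W m⁻²)(4.02e-4 m²)(337.8 s) = 1.302 J.
Photons incident: 1.302 / 5.965e-19 = 2.183e18, i.e. 2.183e18/6.022e23 = 3.625e-6 mol.
Fraction absorbed: 1 − 38.5/100 = 0.6150.
Photons absorbed: 0.6150 × 3.625e-6 = 2.229e-6 mol.
Product: Φ × n_abs = 0.321 × 2.229e-6 = 7.155e-7 mol.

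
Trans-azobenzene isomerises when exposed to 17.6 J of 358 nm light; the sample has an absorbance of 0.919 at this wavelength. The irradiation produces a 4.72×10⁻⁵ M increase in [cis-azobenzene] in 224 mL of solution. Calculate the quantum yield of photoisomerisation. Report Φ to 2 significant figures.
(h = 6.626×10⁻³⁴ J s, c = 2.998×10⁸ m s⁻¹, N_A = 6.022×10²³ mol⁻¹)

Φ = 0.23

Product: (4.72×10⁻⁵ M)(0.224 L) = 1.057×10⁻⁵ mol.
Photon energy at 358 nm: hc/λ = (6.626×10⁻³⁴)(2.998×10⁸)/(358×10⁻⁹) = 5.549×10⁻¹⁹ J.
Photons incident: 17.6 / 5.549×10⁻¹⁹ = 3.172×10¹⁹, i.e. 3.172×10¹⁹/6.022×10²³ = 5.267×10⁻⁵ mol.
Fraction absorbed: 1 − 10^(−0.919) = 0.8795.
Photons absorbed: 0.8795 × 5.267×10⁻⁵ = 4.632×10⁻⁵ mol.
Φ = 1.057×10⁻⁵ mol / 4.632×10⁻⁵ mol photons = 0.23.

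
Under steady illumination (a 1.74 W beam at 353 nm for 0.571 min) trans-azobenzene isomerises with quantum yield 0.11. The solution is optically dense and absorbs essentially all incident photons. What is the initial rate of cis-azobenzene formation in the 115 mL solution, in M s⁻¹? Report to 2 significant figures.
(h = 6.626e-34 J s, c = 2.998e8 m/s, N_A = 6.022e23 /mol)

4.9e-6 M s⁻¹

Photon energy at 353 nm: hc/λ = (6.626e-34)(2.998e8)/(353e-9) = 5.627e-19 J.
Energy delivered: (1.74 W)(34.26 s) = 59.61 J.
Photons incident: 59.61 / 5.627e-19 = 1.059e20, i.e. 1.059e20/6.022e23 = 1.759e-4 mol.
Product formed: 0.11 × 1.759e-4 = 1.935e-5 mol.
Rate: 1.935e-5 mol / (34.26 s × 0.115 L) = 4.9e-6 M s⁻¹.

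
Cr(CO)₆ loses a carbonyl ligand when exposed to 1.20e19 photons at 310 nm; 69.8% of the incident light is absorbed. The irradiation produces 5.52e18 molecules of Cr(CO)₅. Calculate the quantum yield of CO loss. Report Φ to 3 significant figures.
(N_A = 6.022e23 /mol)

Product: 5.52e18 / 6.022e23 = 9.166e-6 mol.
Moles of photons: 1.20e19 / 6.022e23 = 1.993e-5 mol.
Photons absorbed: 0.698 × 1.993e-5 = 1.391e-5 mol.
Φ = 9.166e-6 mol / 1.391e-5 mol photons = 0.659.

Φ = 0.659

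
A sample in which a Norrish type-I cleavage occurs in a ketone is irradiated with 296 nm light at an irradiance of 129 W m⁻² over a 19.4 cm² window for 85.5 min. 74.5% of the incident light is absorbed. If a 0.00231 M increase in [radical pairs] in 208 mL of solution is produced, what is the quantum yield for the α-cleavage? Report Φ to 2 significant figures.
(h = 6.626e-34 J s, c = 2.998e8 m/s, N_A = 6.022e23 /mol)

Product: (0.00231 M)(0.208 L) = 4.805e-4 mol.
Photon energy at 296 nm: hc/λ = (6.626e-34)(2.998e8)/(296e-9) = 6.711e-19 J.
Energy delivered: (129 W m⁻²)(19.4e-4 m²)(5130 s) = 1284 J.
Photons incident: 1284 / 6.711e-19 = 1.913e21, i.e. 1.913e21/6.022e23 = 0.003177 mol.
Photons absorbed: 0.745 × 0.003177 = 0.002367 mol.
Φ = 4.805e-4 mol / 0.002367 mol photons = 0.20.

Φ = 0.20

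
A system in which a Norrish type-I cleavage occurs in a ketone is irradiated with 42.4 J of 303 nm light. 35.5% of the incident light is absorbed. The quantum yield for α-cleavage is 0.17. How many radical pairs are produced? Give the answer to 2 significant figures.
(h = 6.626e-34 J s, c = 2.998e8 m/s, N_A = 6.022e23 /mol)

3.9e18 radical pairs

Photon energy at 303 nm: hc/λ = (6.626e-34)(2.998e8)/(303e-9) = 6.556e-19 J.
Photons incident: 42.4 / 6.556e-19 = 6.467e19, i.e. 6.467e19/6.022e23 = 1.074e-4 mol.
Photons absorbed: 0.355 × 1.074e-4 = 3.813e-5 mol.
Product: Φ × n_abs = 0.17 × 3.813e-5 = 6.482e-6 mol.
As a count: 6.482e-6 × 6.022e23 = 3.9e18.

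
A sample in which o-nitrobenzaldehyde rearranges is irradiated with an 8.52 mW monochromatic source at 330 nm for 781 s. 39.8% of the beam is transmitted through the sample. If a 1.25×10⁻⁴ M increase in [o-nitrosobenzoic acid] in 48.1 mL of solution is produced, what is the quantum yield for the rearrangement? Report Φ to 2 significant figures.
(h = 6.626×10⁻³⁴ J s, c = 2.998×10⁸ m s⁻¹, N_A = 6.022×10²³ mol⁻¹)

Φ = 0.54

Product: (1.25×10⁻⁴ M)(0.0481 L) = 6.013×10⁻⁶ mol.
Photon energy at 330 nm: hc/λ = (6.626×10⁻³⁴)(2.998×10⁸)/(330×10⁻⁹) = 6.020×10⁻¹⁹ J.
Energy delivered: (8.52 mW)(781 s) = 6.654 J.
Photons incident: 6.654 / 6.020×10⁻¹⁹ = 1.105×10¹⁹, i.e. 1.105×10¹⁹/6.022×10²³ = 1.835×10⁻⁵ mol.
Fraction absorbed: 1 − 39.8/100 = 0.6020.
Photons absorbed: 0.6020 × 1.835×10⁻⁵ = 1.105×10⁻⁵ mol.
Φ = 6.013×10⁻⁶ mol / 1.105×10⁻⁵ mol photons = 0.54.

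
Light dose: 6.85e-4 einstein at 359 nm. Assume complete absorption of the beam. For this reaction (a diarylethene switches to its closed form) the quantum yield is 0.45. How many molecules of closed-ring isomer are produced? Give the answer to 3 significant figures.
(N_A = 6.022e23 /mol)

1.86e20 molecules

Product: Φ × n_abs = 0.45 × 6.85e-4 = 3.083e-4 mol.
As a count: 3.083e-4 × 6.022e23 = 1.86e20.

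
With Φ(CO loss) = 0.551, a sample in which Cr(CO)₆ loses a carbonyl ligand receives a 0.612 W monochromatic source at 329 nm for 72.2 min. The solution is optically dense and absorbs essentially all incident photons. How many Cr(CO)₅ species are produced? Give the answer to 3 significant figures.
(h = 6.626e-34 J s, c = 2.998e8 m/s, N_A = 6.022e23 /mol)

2.42e21 species

Photon energy at 329 nm: hc/λ = (6.626e-34)(2.998e8)/(329e-9) = 6.038e-19 J.
Energy delivered: (0.612 W)(4332 s) = 2651 J.
Photons incident: 2651 / 6.038e-19 = 4.391e21, i.e. 4.391e21/6.022e23 = 0.007292 mol.
Product: Φ × n_abs = 0.551 × 0.007292 = 0.004018 mol.
As a count: 0.004018 × 6.022e23 = 2.42e21.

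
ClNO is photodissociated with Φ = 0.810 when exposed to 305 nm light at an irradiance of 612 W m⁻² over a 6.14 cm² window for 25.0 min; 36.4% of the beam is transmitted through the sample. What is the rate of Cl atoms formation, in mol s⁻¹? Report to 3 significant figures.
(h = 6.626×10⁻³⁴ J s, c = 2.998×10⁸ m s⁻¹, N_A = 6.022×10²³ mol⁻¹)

4.94×10⁻⁷ mol s⁻¹

Photon energy at 305 nm: hc/λ = (6.626×10⁻³⁴)(2.998×10⁸)/(305×10⁻⁹) = 6.513×10⁻¹⁹ J.
Energy delivered: (612 W m⁻²)(6.14×10⁻⁴ m²)(1500 s) = 563.7 J.
Photons incident: 563.7 / 6.513×10⁻¹⁹ = 8.655×10²⁰, i.e. 8.655×10²⁰/6.022×10²³ = 0.001437 mol.
Fraction absorbed: 1 − 36.4/100 = 0.6360.
Photons absorbed: 0.6360 × 0.001437 = 9.139×10⁻⁴ mol.
Product formed: 0.810 × 9.139×10⁻⁴ = 7.403×10⁻⁴ mol.
Rate: 7.403×10⁻⁴ / 1500 s = 4.94×10⁻⁷ mol s⁻¹.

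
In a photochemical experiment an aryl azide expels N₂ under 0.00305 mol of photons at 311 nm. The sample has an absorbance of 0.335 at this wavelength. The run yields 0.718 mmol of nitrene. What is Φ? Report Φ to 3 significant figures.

Φ = 0.438

Product: 0.718 mmol = 7.18×10⁻⁴ mol.
Fraction absorbed: 1 − 10^(−0.335) = 0.5376.
Photons absorbed: 0.5376 × 0.00305 = 0.001640 mol.
Φ = 7.18×10⁻⁴ mol / 0.001640 mol photons = 0.438.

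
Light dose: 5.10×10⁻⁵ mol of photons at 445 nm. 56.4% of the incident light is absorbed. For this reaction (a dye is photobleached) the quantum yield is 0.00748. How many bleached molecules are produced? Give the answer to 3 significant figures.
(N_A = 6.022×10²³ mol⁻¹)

Photons absorbed: 0.564 × 5.10×10⁻⁵ = 2.876×10⁻⁵ mol.
Product: Φ × n_abs = 0.00748 × 2.876×10⁻⁵ = 2.151×10⁻⁷ mol.
As a count: 2.151×10⁻⁷ × 6.022×10²³ = 1.30×10¹⁷.

1.30×10¹⁷ bleached molecules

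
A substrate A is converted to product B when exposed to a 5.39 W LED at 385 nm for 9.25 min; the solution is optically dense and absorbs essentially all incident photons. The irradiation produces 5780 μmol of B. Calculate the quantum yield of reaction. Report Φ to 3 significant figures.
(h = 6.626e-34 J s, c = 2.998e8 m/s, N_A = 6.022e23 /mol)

Product: 5780 μmol = 0.00578 mol.
Photon energy at 385 nm: hc/λ = (6.626e-34)(2.998e8)/(385e-9) = 5.160e-19 J.
Energy delivered: (5.39 W)(555 s) = 2991 J.
Photons incident: 2991 / 5.160e-19 = 5.797e21, i.e. 5.797e21/6.022e23 = 0.009626 mol.
Φ = 0.00578 mol / 0.009626 mol photons = 0.600.

Φ = 0.600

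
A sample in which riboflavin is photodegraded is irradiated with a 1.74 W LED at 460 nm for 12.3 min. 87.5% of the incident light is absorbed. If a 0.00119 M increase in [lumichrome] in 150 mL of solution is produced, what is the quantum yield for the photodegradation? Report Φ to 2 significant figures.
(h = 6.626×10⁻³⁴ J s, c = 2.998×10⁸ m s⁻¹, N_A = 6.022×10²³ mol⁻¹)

Product: (0.00119 M)(0.15 L) = 1.785×10⁻⁴ mol.
Photon energy at 460 nm: hc/λ = (6.626×10⁻³⁴)(2.998×10⁸)/(460×10⁻⁹) = 4.318×10⁻¹⁹ J.
Energy delivered: (1.74 W)(738 s) = 1284 J.
Photons incident: 1284 / 4.318×10⁻¹⁹ = 2.974×10²¹, i.e. 2.974×10²¹/6.022×10²³ = 0.004939 mol.
Photons absorbed: 0.875 × 0.004939 = 0.004322 mol.
Φ = 1.785×10⁻⁴ mol / 0.004322 mol photons = 0.041.

Φ = 0.041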